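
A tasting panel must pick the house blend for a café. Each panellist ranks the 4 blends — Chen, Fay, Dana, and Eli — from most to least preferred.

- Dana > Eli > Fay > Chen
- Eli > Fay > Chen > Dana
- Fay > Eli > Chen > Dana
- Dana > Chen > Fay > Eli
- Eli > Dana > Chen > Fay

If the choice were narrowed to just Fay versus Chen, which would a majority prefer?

Fay

Ballots ranking Fay above Chen: 3.
Ballots ranking Chen above Fay: 2.
Fay wins the head-to-head, 3–2.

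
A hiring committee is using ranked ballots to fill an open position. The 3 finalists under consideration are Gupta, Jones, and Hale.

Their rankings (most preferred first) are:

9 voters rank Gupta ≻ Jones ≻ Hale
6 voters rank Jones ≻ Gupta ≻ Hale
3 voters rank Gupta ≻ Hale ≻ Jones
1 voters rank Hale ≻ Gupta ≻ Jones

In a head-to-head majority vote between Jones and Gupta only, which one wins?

Ballots ranking Jones above Gupta: 6.
Ballots ranking Gupta above Jones: 9+3+1 = 13.
Gupta wins the head-to-head, 13–6.

Gupta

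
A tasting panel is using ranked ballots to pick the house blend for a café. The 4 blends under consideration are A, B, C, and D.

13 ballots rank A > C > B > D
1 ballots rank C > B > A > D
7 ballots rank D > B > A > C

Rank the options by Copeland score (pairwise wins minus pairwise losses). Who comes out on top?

A

Pairwise results:
  A vs B: A wins 13–8.
  A vs C: A wins 20–1.
  A vs D: A wins 14–7.
  B vs C: C wins 14–7.
  B vs D: B wins 14–7.
  C vs D: C wins 14–7.
Copeland scores (wins − losses):
  A: 3 − 0 = 3
  B: 1 − 2 = -1
  C: 2 − 1 = 1
  D: 0 − 3 = -3
A has the best Copeland score.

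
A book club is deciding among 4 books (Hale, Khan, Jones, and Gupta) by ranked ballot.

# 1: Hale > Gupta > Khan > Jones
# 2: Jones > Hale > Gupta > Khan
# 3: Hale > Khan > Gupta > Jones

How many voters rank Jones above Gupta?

Ballots ranking Jones above Gupta: 1.
Ballots ranking Gupta above Jones: 2.
So 1 of 3 voters prefer Jones to Gupta.

1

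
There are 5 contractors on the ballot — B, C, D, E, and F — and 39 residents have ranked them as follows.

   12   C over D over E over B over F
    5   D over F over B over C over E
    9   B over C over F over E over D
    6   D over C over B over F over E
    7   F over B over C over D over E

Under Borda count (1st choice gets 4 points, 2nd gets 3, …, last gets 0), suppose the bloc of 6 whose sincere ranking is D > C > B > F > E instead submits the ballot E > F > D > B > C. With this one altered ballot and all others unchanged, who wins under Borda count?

Borda totals with the altered ballot: B 85, C 94, D 75, E 57, F 79.
The winner is unchanged: still C.

C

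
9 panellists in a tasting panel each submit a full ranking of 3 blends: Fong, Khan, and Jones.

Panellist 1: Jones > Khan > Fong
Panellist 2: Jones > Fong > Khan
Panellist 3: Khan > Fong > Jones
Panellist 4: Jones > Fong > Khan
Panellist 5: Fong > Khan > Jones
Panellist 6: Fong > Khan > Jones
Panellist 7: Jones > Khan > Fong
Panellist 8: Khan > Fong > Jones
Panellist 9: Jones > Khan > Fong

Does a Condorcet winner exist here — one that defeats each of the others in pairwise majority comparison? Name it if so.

Jones

Head-to-head results (9 voters total):
Fong vs Khan: Khan wins 5–4.
Fong vs Jones: Jones wins 5–4.
Khan vs Jones: Jones wins 5–4.
Jones beats each rival — Fong (5–4), Khan (5–4) — so Jones is the Condorcet winner.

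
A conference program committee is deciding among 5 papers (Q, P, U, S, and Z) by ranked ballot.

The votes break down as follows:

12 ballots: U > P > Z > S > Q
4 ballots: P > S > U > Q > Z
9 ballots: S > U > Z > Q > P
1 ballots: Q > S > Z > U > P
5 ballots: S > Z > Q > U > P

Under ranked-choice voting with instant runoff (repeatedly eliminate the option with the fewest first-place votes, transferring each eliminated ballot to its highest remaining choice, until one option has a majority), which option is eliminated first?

Round 1: S 14, U 12, P 4, Q 1, Z 0. Z has the fewest and is eliminated.
Round 2: S 14, U 12, P 4, Q 1. Q has the fewest and is eliminated.
Round 3: S 15, U 12, P 4. P has the fewest and is eliminated.
Round 4: S 19, U 12. S has a majority.

Z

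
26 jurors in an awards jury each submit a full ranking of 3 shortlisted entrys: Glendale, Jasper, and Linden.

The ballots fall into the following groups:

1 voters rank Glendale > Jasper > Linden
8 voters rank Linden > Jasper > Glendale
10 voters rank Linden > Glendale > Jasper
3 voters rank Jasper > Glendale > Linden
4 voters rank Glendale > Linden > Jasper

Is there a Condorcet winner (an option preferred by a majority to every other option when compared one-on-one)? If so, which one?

Linden

Head-to-head results (26 voters total):
Glendale vs Jasper: Glendale wins 15–11.
Glendale vs Linden: Linden wins 18–8.
Jasper vs Linden: Linden wins 22–4.
Linden beats each rival — Glendale (18–8), Jasper (22–4) — so Linden is the Condorcet winner.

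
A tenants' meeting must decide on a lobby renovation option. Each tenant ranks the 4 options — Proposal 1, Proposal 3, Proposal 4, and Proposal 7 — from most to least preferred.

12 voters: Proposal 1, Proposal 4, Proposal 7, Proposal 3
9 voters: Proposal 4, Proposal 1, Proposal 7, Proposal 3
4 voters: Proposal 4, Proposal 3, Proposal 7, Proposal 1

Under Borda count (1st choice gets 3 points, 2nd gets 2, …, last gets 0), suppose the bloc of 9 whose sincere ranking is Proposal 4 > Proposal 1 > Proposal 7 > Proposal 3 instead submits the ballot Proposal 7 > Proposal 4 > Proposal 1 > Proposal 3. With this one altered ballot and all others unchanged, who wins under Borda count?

Borda totals with the altered ballot: Proposal 1 45, Proposal 3 8, Proposal 4 54, Proposal 7 43.
The winner is unchanged: still Proposal 4.

Proposal 4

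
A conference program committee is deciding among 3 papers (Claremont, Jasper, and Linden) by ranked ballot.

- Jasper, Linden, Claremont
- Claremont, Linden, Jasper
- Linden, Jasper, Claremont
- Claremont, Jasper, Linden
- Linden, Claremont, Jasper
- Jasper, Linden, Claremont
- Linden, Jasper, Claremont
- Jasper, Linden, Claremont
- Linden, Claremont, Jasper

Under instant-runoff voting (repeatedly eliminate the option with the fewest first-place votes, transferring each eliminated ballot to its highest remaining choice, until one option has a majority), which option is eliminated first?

Round 1: Linden 4, Jasper 3, Claremont 2. Claremont has the fewest and is eliminated.
Round 2: Linden 5, Jasper 4. Linden has a majority.

Claremont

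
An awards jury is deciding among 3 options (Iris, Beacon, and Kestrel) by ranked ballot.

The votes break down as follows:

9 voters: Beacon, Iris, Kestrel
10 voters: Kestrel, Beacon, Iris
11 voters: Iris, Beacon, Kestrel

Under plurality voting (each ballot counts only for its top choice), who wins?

Iris

First-place vote totals:
  Iris: 11
  Beacon: 9
  Kestrel: 10
Iris has the most first-place votes.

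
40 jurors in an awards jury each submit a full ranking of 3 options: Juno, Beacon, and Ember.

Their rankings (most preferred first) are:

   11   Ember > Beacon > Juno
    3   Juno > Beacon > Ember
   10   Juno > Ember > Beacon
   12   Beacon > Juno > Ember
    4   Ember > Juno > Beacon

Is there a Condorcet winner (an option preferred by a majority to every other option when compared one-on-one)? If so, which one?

No Condorcet winner

Head-to-head results (40 voters total):
Juno vs Beacon: Beacon wins 23–17.
Juno vs Ember: Juno wins 25–15.
Beacon vs Ember: Ember wins 25–15.
No candidate beats all others: Juno beats Ember beats Beacon beats Juno, a majority cycle.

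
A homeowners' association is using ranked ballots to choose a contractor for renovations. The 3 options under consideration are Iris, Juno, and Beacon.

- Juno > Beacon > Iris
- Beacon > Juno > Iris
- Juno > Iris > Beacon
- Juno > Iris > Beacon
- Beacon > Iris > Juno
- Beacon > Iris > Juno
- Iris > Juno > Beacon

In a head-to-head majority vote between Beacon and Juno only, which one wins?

Juno

Ballots ranking Beacon above Juno: 3.
Ballots ranking Juno above Beacon: 4.
Juno wins the head-to-head, 4–3.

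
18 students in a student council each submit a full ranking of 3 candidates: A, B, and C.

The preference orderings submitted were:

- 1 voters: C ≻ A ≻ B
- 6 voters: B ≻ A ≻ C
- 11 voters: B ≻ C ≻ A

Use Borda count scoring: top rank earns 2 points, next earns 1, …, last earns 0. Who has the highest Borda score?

B

Borda scores:
  A: 1 + 6·1 + 11·0 = 7
  B: 0 + 6·2 + 11·2 = 34
  C: 2 + 6·0 + 11·1 = 13
B has the highest total.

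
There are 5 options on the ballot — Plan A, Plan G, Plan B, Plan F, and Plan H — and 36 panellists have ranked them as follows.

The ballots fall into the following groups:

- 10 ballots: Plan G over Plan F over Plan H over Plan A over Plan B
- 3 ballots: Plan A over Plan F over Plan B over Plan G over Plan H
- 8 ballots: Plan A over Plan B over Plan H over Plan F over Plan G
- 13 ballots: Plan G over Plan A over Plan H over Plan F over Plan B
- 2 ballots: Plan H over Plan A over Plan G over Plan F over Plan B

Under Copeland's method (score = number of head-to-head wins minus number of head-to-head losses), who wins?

Pairwise results:
  Plan A vs Plan G: Plan G wins 23–13.
  Plan A vs Plan B: Plan A wins 36–0.
  Plan A vs Plan F: Plan A wins 26–10.
  Plan A vs Plan H: Plan A wins 24–12.
  Plan G vs Plan B: Plan G wins 25–11.
  Plan G vs Plan F: Plan G wins 25–11.
  Plan G vs Plan H: Plan G wins 26–10.
  Plan B vs Plan F: Plan F wins 28–8.
  Plan B vs Plan H: Plan H wins 25–11.
  Plan F vs Plan H: Plan H wins 23–13.
Copeland scores (wins − losses):
  Plan A: 3 − 1 = 2
  Plan G: 4 − 0 = 4
  Plan B: 0 − 4 = -4
  Plan F: 1 − 3 = -2
  Plan H: 2 − 2 = 0
Plan G has the best Copeland score.

Plan G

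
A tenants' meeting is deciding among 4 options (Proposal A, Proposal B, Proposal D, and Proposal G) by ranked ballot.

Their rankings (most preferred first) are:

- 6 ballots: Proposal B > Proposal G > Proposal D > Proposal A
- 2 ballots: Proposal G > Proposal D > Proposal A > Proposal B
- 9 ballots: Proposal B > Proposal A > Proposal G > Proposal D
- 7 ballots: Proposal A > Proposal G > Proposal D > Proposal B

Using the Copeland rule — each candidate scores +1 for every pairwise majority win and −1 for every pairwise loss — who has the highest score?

Proposal B

Pairwise results:
  Proposal A vs Proposal B: Proposal B wins 15–9.
  Proposal A vs Proposal D: Proposal A wins 16–8.
  Proposal A vs Proposal G: Proposal A wins 16–8.
  Proposal B vs Proposal D: Proposal B wins 15–9.
  Proposal B vs Proposal G: Proposal B wins 15–9.
  Proposal D vs Proposal G: Proposal G wins 24–0.
Copeland scores (wins − losses):
  Proposal A: 2 − 1 = 1
  Proposal B: 3 − 0 = 3
  Proposal D: 0 − 3 = -3
  Proposal G: 1 − 2 = -1
Proposal B has the best Copeland score.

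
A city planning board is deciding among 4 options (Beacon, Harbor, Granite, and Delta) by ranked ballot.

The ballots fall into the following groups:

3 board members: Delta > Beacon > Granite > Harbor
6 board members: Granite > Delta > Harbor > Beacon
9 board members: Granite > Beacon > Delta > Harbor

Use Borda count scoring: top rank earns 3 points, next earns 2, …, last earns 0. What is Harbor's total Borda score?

6

Borda scores:
  Beacon: 3·2 + 6·0 + 9·2 = 24
  Harbor: 3·0 + 6·1 + 9·0 = 6
  Granite: 3·1 + 6·3 + 9·3 = 48
  Delta: 3·3 + 6·2 + 9·1 = 30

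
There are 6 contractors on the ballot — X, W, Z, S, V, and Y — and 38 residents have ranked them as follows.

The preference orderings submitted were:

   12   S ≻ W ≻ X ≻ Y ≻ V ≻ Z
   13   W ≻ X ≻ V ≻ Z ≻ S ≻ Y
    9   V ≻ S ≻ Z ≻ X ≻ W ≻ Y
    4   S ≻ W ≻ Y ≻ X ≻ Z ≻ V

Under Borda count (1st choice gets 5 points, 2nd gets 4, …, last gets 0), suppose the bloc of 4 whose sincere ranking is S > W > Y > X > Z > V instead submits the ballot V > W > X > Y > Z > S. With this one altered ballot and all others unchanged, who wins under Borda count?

W

Borda totals with the altered ballot: X 118, W 138, Z 57, S 109, V 116, Y 32.
The winner is unchanged: still W.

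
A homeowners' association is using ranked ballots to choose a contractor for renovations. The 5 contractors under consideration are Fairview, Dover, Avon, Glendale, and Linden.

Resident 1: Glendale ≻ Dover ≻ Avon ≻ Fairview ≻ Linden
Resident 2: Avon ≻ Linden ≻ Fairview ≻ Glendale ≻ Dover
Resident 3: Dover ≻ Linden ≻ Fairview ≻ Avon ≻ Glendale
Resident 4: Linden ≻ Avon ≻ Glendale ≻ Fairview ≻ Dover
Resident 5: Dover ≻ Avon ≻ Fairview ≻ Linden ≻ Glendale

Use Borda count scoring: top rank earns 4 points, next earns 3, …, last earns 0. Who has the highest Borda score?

Borda scores:
  Fairview: 1 + 2 + 2 + 1 + 2 = 8
  Dover: 3 + 0 + 4 + 0 + 4 = 11
  Avon: 2 + 4 + 1 + 3 + 3 = 13
  Glendale: 4 + 1 + 0 + 2 + 0 = 7
  Linden: 0 + 3 + 3 + 4 + 1 = 11
Avon has the highest total.

Avon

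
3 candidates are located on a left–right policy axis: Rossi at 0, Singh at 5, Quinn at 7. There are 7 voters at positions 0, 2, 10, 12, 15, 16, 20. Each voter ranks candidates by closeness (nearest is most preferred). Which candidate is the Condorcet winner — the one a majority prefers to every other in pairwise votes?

With single-peaked preferences on a line, the Condorcet winner is the candidate closest to the median voter.
The median voter (position 12) is closest to Quinn at 7.
Check: Quinn vs Singh — voters closer to Quinn: 5 of 7.

Quinn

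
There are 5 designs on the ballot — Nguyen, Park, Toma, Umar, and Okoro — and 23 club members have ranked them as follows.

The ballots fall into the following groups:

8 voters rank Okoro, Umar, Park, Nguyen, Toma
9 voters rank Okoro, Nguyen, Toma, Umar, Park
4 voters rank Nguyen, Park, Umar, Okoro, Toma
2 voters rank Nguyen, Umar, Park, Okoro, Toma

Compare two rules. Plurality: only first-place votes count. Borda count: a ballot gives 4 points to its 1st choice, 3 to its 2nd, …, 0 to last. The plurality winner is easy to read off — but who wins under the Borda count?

Plurality first-place counts: Nguyen 6, Park 0, Toma 0, Umar 0, Okoro 17 → Okoro.
Borda totals: Nguyen 59, Park 32, Toma 18, Umar 47, Okoro 74 → Okoro.

Okoro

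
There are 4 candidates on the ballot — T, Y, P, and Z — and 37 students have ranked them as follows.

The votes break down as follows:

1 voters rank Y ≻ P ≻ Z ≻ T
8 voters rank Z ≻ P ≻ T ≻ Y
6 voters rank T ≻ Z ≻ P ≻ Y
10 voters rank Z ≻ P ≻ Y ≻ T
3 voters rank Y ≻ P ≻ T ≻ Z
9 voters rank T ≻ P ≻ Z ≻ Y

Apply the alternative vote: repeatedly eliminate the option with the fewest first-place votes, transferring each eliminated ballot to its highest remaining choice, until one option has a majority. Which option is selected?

Z

Round 1: Z 18, T 15, Y 4, P 0. P has the fewest and is eliminated.
Round 2: Z 18, T 15, Y 4. Y has the fewest and is eliminated.
Round 3: Z 19, T 18. Z has a majority.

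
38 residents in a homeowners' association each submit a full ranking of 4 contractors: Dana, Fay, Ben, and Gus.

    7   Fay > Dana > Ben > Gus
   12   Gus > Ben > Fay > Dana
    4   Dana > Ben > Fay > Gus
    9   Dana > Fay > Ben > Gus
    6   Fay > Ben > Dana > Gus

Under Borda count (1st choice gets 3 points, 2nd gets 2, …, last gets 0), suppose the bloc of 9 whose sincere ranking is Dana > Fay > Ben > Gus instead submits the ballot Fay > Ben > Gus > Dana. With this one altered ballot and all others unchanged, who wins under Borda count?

Fay

Borda totals with the altered ballot: Dana 32, Fay 82, Ben 69, Gus 45.
The winner is unchanged: still Fay.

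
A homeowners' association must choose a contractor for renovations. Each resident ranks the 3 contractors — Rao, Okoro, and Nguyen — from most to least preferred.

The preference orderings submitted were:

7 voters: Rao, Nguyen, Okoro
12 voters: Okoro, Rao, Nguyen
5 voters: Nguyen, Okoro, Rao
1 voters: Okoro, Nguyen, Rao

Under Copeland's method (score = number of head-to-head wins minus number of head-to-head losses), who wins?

Okoro

Pairwise results:
  Rao vs Okoro: Okoro wins 18–7.
  Rao vs Nguyen: Rao wins 19–6.
  Okoro vs Nguyen: Okoro wins 13–12.
Copeland scores (wins − losses):
  Rao: 1 − 1 = 0
  Okoro: 2 − 0 = 2
  Nguyen: 0 − 2 = -2
Okoro has the best Copeland score.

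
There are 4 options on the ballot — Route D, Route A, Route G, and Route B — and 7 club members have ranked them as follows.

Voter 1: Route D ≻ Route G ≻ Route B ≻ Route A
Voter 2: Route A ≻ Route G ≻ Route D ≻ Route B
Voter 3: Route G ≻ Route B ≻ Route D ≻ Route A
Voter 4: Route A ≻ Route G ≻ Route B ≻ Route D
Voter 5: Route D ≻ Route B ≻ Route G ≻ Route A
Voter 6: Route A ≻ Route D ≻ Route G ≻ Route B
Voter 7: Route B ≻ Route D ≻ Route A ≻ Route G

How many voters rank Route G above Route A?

Ballots ranking Route G above Route A: 3.
Ballots ranking Route A above Route G: 4.
So 3 of 7 voters prefer Route G to Route A.

3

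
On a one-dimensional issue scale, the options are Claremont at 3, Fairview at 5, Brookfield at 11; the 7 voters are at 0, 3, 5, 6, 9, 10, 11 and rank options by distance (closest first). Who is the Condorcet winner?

Fairview

With single-peaked preferences on a line, the Condorcet winner is the candidate closest to the median voter.
The median voter (position 6) is closest to Fairview at 5.
Check: Fairview vs Brookfield — voters closer to Fairview: 4 of 7.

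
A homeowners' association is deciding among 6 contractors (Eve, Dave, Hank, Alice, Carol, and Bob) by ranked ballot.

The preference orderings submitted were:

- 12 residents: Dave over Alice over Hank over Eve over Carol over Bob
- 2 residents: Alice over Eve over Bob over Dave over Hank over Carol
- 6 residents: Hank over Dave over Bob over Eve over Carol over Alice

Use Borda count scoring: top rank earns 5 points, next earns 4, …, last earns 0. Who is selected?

Borda scores:
  Eve: 12·2 + 2·4 + 6·2 = 44
  Dave: 12·5 + 2·2 + 6·4 = 88
  Hank: 12·3 + 2·1 + 6·5 = 68
  Alice: 12·4 + 2·5 + 6·0 = 58
  Carol: 12·1 + 2·0 + 6·1 = 18
  Bob: 12·0 + 2·3 + 6·3 = 24
Dave has the highest total.

Dave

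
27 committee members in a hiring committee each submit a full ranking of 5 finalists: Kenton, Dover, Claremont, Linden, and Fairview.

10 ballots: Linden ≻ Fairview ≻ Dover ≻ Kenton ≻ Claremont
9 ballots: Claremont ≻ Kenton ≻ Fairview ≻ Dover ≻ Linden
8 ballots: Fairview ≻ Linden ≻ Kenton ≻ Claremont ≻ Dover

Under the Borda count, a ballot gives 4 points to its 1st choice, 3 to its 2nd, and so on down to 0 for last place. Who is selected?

Fairview

Borda scores:
  Kenton: 10·1 + 9·3 + 8·2 = 53
  Dover: 10·2 + 9·1 + 8·0 = 29
  Claremont: 10·0 + 9·4 + 8·1 = 44
  Linden: 10·4 + 9·0 + 8·3 = 64
  Fairview: 10·3 + 9·2 + 8·4 = 80
Fairview has the highest total.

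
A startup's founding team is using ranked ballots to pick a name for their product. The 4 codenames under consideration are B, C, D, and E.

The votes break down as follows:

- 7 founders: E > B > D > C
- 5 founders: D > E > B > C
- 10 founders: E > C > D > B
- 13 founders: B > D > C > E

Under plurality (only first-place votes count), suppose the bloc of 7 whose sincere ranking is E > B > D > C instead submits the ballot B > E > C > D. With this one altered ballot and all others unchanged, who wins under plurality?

B

First-place totals with the altered ballot: B 20, C 0, D 5, E 10.
The switch changes the winner from E to B.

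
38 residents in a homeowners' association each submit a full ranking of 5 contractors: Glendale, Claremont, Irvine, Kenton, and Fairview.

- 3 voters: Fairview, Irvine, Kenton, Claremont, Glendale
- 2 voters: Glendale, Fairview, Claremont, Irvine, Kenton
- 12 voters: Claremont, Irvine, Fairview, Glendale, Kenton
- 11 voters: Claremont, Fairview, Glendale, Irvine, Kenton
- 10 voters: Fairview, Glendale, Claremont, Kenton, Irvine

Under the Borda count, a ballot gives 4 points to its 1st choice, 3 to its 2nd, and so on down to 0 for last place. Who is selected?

Claremont

Borda scores:
  Glendale: 3·0 + 2·4 + 12·1 + 11·2 + 10·3 = 72
  Claremont: 3·1 + 2·2 + 12·4 + 11·4 + 10·2 = 119
  Irvine: 3·3 + 2·1 + 12·3 + 11·1 + 10·0 = 58
  Kenton: 3·2 + 2·0 + 12·0 + 11·0 + 10·1 = 16
  Fairview: 3·4 + 2·3 + 12·2 + 11·3 + 10·4 = 115
Claremont has the highest total.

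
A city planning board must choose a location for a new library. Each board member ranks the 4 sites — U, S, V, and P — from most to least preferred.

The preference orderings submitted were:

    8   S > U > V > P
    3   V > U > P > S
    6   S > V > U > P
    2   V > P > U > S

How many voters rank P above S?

5

Ballots ranking P above S: 3+2 = 5.
Ballots ranking S above P: 8+6 = 14.
So 5 of 19 voters prefer P to S.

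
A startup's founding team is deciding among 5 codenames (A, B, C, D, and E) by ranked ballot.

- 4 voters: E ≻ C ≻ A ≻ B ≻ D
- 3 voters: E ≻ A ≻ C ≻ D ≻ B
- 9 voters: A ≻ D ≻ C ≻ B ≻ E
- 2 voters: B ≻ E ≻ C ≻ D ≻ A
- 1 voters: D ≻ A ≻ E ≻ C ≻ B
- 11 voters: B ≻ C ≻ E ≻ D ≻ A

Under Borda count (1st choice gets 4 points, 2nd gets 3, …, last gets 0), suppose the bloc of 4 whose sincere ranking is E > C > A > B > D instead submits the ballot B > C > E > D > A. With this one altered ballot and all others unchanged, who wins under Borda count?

Borda totals with the altered ballot: A 48, B 77, C 74, D 51, E 50.
The switch changes the winner from C to B.

B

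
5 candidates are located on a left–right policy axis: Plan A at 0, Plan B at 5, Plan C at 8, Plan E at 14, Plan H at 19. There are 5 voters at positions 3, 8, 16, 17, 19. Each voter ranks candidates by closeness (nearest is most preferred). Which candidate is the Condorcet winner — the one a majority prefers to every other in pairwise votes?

Plan E

With single-peaked preferences on a line, the Condorcet winner is the candidate closest to the median voter.
The median voter (position 16) is closest to Plan E at 14.
Check: Plan E vs Plan B — voters closer to Plan E: 3 of 5.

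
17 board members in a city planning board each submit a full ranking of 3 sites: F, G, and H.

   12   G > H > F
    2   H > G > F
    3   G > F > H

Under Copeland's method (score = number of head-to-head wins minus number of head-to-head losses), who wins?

G

Pairwise results:
  F vs G: G wins 17–0.
  F vs H: H wins 14–3.
  G vs H: G wins 15–2.
Copeland scores (wins − losses):
  F: 0 − 2 = -2
  G: 2 − 0 = 2
  H: 1 − 1 = 0
G has the best Copeland score.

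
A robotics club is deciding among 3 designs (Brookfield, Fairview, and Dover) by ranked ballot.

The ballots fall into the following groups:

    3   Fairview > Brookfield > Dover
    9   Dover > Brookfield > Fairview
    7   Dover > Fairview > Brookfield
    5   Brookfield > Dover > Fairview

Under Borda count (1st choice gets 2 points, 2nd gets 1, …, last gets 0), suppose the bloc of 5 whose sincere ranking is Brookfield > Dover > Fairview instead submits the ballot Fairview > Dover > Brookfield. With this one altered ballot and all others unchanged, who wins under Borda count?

Dover

Borda totals with the altered ballot: Brookfield 12, Fairview 23, Dover 37.
The winner is unchanged: still Dover.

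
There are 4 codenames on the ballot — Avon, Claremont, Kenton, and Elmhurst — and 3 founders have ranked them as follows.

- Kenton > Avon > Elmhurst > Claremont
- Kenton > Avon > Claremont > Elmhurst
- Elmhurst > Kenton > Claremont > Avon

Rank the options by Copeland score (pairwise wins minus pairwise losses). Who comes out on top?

Pairwise results:
  Avon vs Claremont: Avon wins 2–1.
  Avon vs Kenton: Kenton wins 3–0.
  Avon vs Elmhurst: Avon wins 2–1.
  Claremont vs Kenton: Kenton wins 3–0.
  Claremont vs Elmhurst: Elmhurst wins 2–1.
  Kenton vs Elmhurst: Kenton wins 2–1.
Copeland scores (wins − losses):
  Avon: 2 − 1 = 1
  Claremont: 0 − 3 = -3
  Kenton: 3 − 0 = 3
  Elmhurst: 1 − 2 = -1
Kenton has the best Copeland score.

Kenton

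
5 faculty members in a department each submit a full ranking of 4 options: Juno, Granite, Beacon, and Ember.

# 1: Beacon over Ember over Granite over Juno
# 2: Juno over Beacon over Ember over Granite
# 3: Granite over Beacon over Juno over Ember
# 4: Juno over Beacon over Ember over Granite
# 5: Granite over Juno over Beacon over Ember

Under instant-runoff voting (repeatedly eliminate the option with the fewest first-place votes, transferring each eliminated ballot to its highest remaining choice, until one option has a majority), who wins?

Granite

Round 1: Juno 2, Granite 2, Beacon 1, Ember 0. Ember has the fewest and is eliminated.
Round 2: Juno 2, Granite 2, Beacon 1. Beacon has the fewest and is eliminated.
Round 3: Granite 3, Juno 2. Granite has a majority.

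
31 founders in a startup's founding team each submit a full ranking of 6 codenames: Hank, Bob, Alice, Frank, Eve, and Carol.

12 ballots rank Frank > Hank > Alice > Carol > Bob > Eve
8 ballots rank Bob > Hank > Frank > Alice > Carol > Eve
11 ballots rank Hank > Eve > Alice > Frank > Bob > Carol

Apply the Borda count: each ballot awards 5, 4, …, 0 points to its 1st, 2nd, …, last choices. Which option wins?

Hank

Borda scores:
  Hank: 12·4 + 8·4 + 11·5 = 135
  Bob: 12·1 + 8·5 + 11·1 = 63
  Alice: 12·3 + 8·2 + 11·3 = 85
  Frank: 12·5 + 8·3 + 11·2 = 106
  Eve: 12·0 + 8·0 + 11·4 = 44
  Carol: 12·2 + 8·1 + 11·0 = 32
Hank has the highest total.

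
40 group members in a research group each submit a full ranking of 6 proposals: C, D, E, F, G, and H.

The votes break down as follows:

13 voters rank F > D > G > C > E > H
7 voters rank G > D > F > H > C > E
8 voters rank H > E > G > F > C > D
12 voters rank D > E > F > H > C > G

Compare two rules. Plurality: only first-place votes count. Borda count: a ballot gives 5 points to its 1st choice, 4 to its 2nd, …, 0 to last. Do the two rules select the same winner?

No

Plurality first-place counts: C 0, D 12, E 0, F 13, G 7, H 8 → F.
Borda totals: C 53, D 140, E 93, F 138, G 98, H 78 → D.
The two rules disagree: plurality picks F, Borda picks D.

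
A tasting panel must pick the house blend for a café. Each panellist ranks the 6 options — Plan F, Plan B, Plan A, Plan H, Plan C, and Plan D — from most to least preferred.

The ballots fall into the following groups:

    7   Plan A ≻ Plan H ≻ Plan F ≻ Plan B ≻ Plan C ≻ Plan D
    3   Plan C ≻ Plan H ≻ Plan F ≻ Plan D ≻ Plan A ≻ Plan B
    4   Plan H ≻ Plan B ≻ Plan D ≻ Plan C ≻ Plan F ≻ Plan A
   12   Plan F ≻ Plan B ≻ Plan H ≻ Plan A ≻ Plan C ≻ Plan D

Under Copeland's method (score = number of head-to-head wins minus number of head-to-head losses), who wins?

Plan H

Pairwise results:
  Plan F vs Plan B: Plan F wins 22–4.
  Plan F vs Plan A: Plan F wins 19–7.
  Plan F vs Plan H: Plan H wins 14–12.
  Plan F vs Plan C: Plan F wins 19–7.
  Plan F vs Plan D: Plan F wins 22–4.
  Plan B vs Plan A: Plan B wins 16–10.
  Plan B vs Plan H: Plan H wins 14–12.
  Plan B vs Plan C: Plan B wins 23–3.
  Plan B vs Plan D: Plan B wins 23–3.
  Plan A vs Plan H: Plan H wins 19–7.
  Plan A vs Plan C: Plan A wins 19–7.
  Plan A vs Plan D: Plan A wins 19–7.
  Plan H vs Plan C: Plan H wins 23–3.
  Plan H vs Plan D: Plan H wins 26–0.
  Plan C vs Plan D: Plan C wins 22–4.
Copeland scores (wins − losses):
  Plan F: 4 − 1 = 3
  Plan B: 3 − 2 = 1
  Plan A: 2 − 3 = -1
  Plan H: 5 − 0 = 5
  Plan C: 1 − 4 = -3
  Plan D: 0 − 5 = -5
Plan H has the best Copeland score.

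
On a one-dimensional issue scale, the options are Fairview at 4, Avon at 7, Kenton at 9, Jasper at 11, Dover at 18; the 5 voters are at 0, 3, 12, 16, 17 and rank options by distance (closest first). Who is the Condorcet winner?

With single-peaked preferences on a line, the Condorcet winner is the candidate closest to the median voter.
The median voter (position 12) is closest to Jasper at 11.
Check: Jasper vs Avon — voters closer to Jasper: 3 of 5.

Jasper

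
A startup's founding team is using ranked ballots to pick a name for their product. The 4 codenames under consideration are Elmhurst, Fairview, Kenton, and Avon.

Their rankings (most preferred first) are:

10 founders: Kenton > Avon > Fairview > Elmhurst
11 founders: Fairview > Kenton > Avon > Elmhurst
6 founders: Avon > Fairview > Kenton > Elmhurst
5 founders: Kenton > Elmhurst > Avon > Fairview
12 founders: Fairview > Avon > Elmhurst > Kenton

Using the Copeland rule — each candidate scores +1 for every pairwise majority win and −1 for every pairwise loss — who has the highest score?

Pairwise results:
  Elmhurst vs Fairview: Fairview wins 39–5.
  Elmhurst vs Kenton: Kenton wins 32–12.
  Elmhurst vs Avon: Avon wins 39–5.
  Fairview vs Kenton: Fairview wins 29–15.
  Fairview vs Avon: Fairview wins 23–21.
  Kenton vs Avon: Kenton wins 26–18.
Copeland scores (wins − losses):
  Elmhurst: 0 − 3 = -3
  Fairview: 3 − 0 = 3
  Kenton: 2 − 1 = 1
  Avon: 1 − 2 = -1
Fairview has the best Copeland score.

Fairview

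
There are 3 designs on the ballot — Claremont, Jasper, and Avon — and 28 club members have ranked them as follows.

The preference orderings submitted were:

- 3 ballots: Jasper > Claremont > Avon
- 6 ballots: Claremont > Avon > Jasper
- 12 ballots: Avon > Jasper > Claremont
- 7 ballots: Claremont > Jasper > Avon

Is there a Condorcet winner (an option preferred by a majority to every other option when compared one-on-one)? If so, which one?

There is no Condorcet winner

Head-to-head results (28 voters total):
Claremont vs Jasper: Jasper wins 15–13.
Claremont vs Avon: Claremont wins 16–12.
Jasper vs Avon: Avon wins 18–10.
No candidate beats all others: Claremont beats Avon beats Jasper beats Claremont, a majority cycle.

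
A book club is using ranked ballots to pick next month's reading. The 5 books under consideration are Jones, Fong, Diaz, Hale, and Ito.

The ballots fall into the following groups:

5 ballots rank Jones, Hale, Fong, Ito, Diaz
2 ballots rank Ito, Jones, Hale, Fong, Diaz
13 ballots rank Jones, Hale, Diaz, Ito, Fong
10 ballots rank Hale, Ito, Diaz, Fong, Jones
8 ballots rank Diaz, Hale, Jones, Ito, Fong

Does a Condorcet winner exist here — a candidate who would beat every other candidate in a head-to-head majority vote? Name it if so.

Jones

Head-to-head results (38 voters total):
Jones vs Fong: Jones wins 28–10.
Jones vs Diaz: Jones wins 20–18.
Jones vs Hale: Jones wins 20–18.
Jones vs Ito: Jones wins 26–12.
Fong vs Diaz: Diaz wins 31–7.
Fong vs Hale: Hale wins 38–0.
Fong vs Ito: Ito wins 33–5.
Diaz vs Hale: Hale wins 30–8.
Diaz vs Ito: Diaz wins 21–17.
Hale vs Ito: Hale wins 36–2.
Jones beats each rival — Fong (28–10), Diaz (20–18), Hale (20–18), Ito (26–12) — so Jones is the Condorcet winner.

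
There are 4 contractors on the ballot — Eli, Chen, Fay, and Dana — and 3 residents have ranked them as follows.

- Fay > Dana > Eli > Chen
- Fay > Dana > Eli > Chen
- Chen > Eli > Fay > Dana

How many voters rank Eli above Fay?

1

Ballots ranking Eli above Fay: 1.
Ballots ranking Fay above Eli: 2.
So 1 of 3 voters prefer Eli to Fay.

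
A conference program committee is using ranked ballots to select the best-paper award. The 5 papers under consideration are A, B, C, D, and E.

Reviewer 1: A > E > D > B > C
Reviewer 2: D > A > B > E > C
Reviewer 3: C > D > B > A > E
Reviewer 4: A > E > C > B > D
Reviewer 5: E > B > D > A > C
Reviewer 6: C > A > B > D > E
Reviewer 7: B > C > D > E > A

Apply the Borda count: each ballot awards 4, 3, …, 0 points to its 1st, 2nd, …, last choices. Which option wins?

A

Borda scores:
  A: 4 + 3 + 1 + 4 + 1 + 3 + 0 = 16
  B: 1 + 2 + 2 + 1 + 3 + 2 + 4 = 15
  C: 0 + 0 + 4 + 2 + 0 + 4 + 3 = 13
  D: 2 + 4 + 3 + 0 + 2 + 1 + 2 = 14
  E: 3 + 1 + 0 + 3 + 4 + 0 + 1 = 12
A has the highest total.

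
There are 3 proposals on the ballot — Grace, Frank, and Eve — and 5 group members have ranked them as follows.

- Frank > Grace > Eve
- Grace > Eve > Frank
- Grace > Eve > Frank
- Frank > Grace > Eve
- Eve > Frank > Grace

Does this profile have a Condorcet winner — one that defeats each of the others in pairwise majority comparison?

Head-to-head results (5 voters total):
Grace vs Frank: Frank wins 3–2.
Grace vs Eve: Grace wins 4–1.
Frank vs Eve: Eve wins 3–2.
No candidate beats all others: Grace beats Eve beats Frank beats Grace, a majority cycle.

No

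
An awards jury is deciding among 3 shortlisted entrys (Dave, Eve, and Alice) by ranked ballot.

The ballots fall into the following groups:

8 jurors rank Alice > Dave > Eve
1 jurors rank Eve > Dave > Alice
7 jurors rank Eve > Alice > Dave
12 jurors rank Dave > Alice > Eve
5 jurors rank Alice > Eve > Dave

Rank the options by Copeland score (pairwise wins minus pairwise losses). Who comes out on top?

Alice

Pairwise results:
  Dave vs Eve: Dave wins 20–13.
  Dave vs Alice: Alice wins 20–13.
  Eve vs Alice: Alice wins 25–8.
Copeland scores (wins − losses):
  Dave: 1 − 1 = 0
  Eve: 0 − 2 = -2
  Alice: 2 − 0 = 2
Alice has the best Copeland score.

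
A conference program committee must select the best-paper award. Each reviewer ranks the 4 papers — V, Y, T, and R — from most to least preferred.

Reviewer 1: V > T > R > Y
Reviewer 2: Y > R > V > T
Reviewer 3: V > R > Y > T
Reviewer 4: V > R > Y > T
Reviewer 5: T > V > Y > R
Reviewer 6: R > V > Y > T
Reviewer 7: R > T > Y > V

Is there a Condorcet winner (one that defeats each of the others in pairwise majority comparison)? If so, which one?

Head-to-head results (7 voters total):
V vs Y: V wins 5–2.
V vs T: V wins 5–2.
V vs R: V wins 4–3.
Y vs T: Y wins 4–3.
Y vs R: R wins 5–2.
T vs R: R wins 5–2.
V beats each rival — Y (5–2), T (5–2), R (4–3) — so V is the Condorcet winner.

V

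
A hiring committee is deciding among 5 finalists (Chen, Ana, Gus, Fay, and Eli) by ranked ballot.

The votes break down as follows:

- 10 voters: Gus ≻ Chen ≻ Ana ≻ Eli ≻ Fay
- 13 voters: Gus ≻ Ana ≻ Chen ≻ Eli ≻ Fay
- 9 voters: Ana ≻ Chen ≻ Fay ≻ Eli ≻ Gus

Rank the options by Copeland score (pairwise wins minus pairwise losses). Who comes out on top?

Pairwise results:
  Chen vs Ana: Ana wins 22–10.
  Chen vs Gus: Gus wins 23–9.
  Chen vs Fay: Chen wins 32–0.
  Chen vs Eli: Chen wins 32–0.
  Ana vs Gus: Gus wins 23–9.
  Ana vs Fay: Ana wins 32–0.
  Ana vs Eli: Ana wins 32–0.
  Gus vs Fay: Gus wins 23–9.
  Gus vs Eli: Gus wins 23–9.
  Fay vs Eli: Eli wins 23–9.
Copeland scores (wins − losses):
  Chen: 2 − 2 = 0
  Ana: 3 − 1 = 2
  Gus: 4 − 0 = 4
  Fay: 0 − 4 = -4
  Eli: 1 − 3 = -2
Gus has the best Copeland score.

Gus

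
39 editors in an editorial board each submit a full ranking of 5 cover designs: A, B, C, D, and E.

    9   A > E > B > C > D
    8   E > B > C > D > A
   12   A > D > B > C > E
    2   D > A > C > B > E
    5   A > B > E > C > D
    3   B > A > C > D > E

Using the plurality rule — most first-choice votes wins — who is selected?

First-place vote totals:
  A: 26
  B: 3
  C: 0
  D: 2
  E: 8
A has the most first-place votes.

A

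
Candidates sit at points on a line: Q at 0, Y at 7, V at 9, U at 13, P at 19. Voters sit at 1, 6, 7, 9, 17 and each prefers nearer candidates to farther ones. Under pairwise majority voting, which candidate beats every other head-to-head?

With single-peaked preferences on a line, the Condorcet winner is the candidate closest to the median voter.
The median voter (position 7) is closest to Y at 7.
Check: Y vs Q — voters closer to Y: 4 of 5.

Y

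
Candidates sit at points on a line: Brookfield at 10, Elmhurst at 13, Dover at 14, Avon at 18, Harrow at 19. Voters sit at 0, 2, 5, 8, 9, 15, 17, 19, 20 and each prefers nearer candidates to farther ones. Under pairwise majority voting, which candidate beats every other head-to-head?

With single-peaked preferences on a line, the Condorcet winner is the candidate closest to the median voter.
The median voter (position 9) is closest to Brookfield at 10.
Check: Brookfield vs Avon — voters closer to Brookfield: 5 of 9.

Brookfield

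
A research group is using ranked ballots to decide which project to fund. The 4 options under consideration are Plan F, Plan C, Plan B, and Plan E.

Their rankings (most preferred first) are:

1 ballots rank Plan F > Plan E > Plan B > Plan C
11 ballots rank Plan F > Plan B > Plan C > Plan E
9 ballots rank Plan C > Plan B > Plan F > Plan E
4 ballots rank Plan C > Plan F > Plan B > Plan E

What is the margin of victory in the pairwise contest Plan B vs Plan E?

23

Ballots ranking Plan B above Plan E: 11+9+4 = 24.
Ballots ranking Plan E above Plan B: 1.
Plan B wins 24–1, a margin of 23.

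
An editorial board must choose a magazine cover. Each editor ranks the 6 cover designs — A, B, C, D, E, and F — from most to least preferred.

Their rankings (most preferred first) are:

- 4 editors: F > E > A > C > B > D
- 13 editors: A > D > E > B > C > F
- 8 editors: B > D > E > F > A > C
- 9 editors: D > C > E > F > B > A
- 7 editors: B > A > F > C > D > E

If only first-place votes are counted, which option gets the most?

B

First-place vote totals:
  A: 13
  B: 15
  C: 0
  D: 9
  E: 0
  F: 4
B has the most first-place votes.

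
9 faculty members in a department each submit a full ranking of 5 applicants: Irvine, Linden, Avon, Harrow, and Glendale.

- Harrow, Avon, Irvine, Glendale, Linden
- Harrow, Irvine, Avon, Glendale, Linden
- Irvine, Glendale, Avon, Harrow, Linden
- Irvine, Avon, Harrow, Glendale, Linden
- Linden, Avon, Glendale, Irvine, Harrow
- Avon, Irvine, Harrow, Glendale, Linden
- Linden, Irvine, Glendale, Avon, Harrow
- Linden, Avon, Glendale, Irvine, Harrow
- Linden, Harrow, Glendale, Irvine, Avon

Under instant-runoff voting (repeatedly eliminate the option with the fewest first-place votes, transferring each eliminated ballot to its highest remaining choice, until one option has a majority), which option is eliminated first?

Glendale

Round 1: Linden 4, Irvine 2, Harrow 2, Avon 1, Glendale 0. Glendale has the fewest and is eliminated.
Round 2: Linden 4, Irvine 2, Harrow 2, Avon 1. Avon has the fewest and is eliminated.
Round 3: Linden 4, Irvine 3, Harrow 2. Harrow has the fewest and is eliminated.
Round 4: Irvine 5, Linden 4. Irvine has a majority.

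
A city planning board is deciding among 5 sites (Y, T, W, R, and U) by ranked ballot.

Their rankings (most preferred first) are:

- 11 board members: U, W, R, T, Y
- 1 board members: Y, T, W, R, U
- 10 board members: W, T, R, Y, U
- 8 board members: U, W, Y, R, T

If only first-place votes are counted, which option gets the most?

U

First-place vote totals:
  Y: 1
  T: 0
  W: 10
  R: 0
  U: 19
U has the most first-place votes.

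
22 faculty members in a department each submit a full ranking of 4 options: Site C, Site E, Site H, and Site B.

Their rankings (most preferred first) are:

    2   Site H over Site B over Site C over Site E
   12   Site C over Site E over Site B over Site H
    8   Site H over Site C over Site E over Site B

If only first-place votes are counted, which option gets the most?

Site C

First-place vote totals:
  Site C: 12
  Site E: 0
  Site H: 10
  Site B: 0
Site C has the most first-place votes.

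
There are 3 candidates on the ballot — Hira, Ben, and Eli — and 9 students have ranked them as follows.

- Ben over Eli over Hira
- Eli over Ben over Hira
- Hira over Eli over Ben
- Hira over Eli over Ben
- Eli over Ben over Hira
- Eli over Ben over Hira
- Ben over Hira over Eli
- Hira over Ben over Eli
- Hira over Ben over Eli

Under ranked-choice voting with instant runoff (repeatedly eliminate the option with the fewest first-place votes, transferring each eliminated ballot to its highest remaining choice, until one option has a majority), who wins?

Round 1: Hira 4, Eli 3, Ben 2. Ben has the fewest and is eliminated.
Round 2: Hira 5, Eli 4. Hira has a majority.

Hira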